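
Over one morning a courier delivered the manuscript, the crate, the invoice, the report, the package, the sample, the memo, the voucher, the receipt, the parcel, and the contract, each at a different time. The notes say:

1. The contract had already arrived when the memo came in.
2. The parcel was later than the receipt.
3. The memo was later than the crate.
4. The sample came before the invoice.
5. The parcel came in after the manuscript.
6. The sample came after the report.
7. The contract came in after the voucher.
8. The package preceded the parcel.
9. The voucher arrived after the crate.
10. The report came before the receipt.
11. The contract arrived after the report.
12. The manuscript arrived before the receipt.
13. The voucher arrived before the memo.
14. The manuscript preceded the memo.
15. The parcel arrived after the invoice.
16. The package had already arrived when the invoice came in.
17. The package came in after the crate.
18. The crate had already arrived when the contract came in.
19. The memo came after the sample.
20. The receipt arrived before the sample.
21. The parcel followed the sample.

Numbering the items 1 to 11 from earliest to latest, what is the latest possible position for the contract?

The contract must come before the memo — 1 item forced after it.
Everything else can be placed before the contract in some valid order, so the contract can sit as late as position 11 − 1 = 10.

10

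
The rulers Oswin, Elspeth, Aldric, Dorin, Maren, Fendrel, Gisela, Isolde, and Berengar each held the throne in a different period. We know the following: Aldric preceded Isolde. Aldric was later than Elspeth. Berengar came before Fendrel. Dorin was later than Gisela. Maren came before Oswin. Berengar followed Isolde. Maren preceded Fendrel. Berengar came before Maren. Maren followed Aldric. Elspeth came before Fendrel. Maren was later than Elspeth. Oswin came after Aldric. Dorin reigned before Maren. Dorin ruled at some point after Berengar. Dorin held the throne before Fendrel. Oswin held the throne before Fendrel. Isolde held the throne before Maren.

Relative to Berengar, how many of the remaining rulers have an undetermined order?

Forced before Berengar: Aldric, Elspeth, and Isolde; forced after Berengar: Dorin, Fendrel, Maren, and Oswin.
That leaves Gisela with no forced order relative to Berengar — 1.

1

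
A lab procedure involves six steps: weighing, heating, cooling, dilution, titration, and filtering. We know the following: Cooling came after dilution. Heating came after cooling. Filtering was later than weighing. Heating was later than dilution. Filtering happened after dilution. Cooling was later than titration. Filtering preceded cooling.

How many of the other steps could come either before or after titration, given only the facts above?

3

Forced after titration: cooling and heating.
That leaves dilution, filtering, and weighing with no forced order relative to titration — 3.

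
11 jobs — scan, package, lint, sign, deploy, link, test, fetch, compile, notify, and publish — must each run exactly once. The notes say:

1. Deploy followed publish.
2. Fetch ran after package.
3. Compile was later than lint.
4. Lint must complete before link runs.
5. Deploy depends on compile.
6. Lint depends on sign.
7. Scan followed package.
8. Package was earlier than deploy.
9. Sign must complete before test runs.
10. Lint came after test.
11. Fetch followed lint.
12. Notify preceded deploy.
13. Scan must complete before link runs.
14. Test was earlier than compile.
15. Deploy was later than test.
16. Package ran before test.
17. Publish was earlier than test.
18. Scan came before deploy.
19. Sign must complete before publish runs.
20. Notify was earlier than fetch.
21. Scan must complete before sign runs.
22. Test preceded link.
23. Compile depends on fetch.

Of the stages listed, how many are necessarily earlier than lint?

Directly stated before lint: sign and test.
Package reaches lint via package → test → lint.
Publish reaches lint via publish → test → lint.
Scan reaches lint via scan → sign → lint.
No chain forces deploy (or any of the others) ahead of lint.
That's package, publish, scan, sign, and test — 5 in all.

5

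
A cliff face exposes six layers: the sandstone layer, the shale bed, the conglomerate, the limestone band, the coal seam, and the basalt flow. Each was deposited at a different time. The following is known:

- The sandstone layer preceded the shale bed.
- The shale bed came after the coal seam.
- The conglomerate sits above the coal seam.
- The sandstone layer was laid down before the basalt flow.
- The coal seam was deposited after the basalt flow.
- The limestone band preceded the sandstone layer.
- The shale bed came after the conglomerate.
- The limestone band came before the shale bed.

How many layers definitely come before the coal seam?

Directly stated before the coal seam: the basalt flow.
The limestone band reaches the coal seam via the limestone band → the sandstone layer → the basalt flow → the coal seam.
The sandstone layer reaches the coal seam via the sandstone layer → the basalt flow → the coal seam.
No chain forces the conglomerate (or any of the others) ahead of the coal seam.
That's the basalt flow, the limestone band, and the sandstone layer — 3 in all.

3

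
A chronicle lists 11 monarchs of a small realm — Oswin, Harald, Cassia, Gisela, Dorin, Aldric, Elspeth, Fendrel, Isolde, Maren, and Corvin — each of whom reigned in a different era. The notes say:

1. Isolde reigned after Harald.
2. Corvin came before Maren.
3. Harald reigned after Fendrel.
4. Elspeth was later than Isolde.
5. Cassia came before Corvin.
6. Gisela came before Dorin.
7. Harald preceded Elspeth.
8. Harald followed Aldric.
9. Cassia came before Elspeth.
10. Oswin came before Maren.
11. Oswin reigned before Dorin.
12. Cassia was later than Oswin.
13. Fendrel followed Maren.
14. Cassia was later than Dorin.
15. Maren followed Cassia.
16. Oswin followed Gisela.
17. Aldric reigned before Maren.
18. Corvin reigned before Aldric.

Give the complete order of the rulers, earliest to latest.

Gisela, Oswin, Dorin, Cassia, Corvin, Aldric, Maren, Fendrel, Harald, Isolde, Elspeth

The constraints fix every adjacent pair, so only one ordering works:
Gisela → Oswin → Dorin → Cassia → Corvin → Aldric → Maren → Fendrel → Harald → Isolde → Elspeth.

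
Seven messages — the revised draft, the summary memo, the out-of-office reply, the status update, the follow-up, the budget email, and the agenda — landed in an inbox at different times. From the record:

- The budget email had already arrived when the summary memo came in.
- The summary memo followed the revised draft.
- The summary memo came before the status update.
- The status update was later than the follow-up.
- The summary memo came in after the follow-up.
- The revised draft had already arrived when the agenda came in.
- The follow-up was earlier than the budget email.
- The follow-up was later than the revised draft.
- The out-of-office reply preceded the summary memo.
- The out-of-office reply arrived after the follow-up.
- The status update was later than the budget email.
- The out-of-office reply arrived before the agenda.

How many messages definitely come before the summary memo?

4

Directly stated before the summary memo: the budget email, the follow-up, the out-of-office reply, and the revised draft.
No chain forces the agenda (or any of the others) ahead of the summary memo.
That's the budget email, the follow-up, the out-of-office reply, and the revised draft — 4 in all.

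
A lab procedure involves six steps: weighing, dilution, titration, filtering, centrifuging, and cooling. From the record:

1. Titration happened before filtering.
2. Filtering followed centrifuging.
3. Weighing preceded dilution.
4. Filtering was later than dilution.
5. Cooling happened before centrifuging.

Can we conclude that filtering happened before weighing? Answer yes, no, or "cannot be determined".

Tracing the constraints gives weighing → dilution → filtering, so weighing must come before filtering.
That means filtering cannot be before weighing.

no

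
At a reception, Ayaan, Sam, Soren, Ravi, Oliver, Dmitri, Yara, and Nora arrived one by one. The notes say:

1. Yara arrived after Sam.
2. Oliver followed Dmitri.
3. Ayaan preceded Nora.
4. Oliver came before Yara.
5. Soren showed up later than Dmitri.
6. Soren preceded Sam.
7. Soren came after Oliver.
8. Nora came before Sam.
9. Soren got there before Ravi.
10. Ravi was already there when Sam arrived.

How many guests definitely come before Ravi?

3

Directly stated before Ravi: Soren.
Dmitri reaches Ravi via Dmitri → Soren → Ravi.
Oliver reaches Ravi via Oliver → Soren → Ravi.
No chain forces Nora (or any of the others) ahead of Ravi.
That's Dmitri, Oliver, and Soren — 3 in all.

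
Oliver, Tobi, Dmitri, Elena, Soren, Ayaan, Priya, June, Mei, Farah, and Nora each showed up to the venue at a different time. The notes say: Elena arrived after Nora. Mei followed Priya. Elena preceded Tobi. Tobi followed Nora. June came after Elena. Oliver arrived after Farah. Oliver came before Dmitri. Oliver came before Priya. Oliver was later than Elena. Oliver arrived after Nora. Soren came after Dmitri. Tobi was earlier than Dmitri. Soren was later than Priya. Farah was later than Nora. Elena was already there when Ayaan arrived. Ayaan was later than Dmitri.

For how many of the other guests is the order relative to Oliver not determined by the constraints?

2

Forced before Oliver: Elena, Farah, and Nora; forced after Oliver: Ayaan, Dmitri, Mei, Priya, and Soren.
That leaves June and Tobi with no forced order relative to Oliver — 2.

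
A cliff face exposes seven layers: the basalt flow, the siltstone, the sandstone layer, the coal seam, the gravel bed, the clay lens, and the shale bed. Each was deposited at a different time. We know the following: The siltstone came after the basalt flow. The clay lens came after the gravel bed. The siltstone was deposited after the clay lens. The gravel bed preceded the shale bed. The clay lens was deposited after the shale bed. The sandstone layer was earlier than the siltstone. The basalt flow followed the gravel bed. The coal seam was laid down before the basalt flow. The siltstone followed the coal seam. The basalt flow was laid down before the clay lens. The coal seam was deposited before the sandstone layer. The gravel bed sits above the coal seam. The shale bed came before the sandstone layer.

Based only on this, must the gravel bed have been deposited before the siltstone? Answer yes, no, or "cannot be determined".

Chain the constraints: the gravel bed → the basalt flow → the siltstone. Each link is directly stated, so the gravel bed comes before the siltstone.

yes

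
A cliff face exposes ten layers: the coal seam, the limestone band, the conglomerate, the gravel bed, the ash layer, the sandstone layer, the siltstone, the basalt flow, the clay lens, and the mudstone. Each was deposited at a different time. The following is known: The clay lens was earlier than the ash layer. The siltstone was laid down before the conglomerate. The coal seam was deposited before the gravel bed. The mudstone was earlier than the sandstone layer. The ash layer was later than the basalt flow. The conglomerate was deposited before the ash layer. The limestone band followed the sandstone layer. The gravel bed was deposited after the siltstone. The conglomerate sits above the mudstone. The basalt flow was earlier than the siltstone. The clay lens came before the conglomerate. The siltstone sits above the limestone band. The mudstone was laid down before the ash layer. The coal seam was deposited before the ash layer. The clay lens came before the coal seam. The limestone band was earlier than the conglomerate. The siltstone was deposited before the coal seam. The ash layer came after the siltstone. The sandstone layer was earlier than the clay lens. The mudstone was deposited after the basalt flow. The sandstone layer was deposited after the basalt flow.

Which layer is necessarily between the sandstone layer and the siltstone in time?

Tracing the constraints gives the sandstone layer → the limestone band → the siltstone, so the limestone band sits after the sandstone layer and before the siltstone.
No other layer is forced both after the sandstone layer and before the siltstone.

the limestone band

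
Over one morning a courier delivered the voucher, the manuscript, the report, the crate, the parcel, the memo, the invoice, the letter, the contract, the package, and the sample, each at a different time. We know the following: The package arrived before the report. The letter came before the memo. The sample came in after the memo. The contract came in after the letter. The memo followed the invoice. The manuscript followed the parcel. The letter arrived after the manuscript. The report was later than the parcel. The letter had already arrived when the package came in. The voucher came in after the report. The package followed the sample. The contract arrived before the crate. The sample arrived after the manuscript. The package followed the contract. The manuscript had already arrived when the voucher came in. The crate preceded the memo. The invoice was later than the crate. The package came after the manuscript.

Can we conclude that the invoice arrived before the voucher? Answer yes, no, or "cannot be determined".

Chain the constraints: the invoice → the memo → the sample → the package → the report → the voucher. Each link is directly stated, so the invoice comes before the voucher.

yes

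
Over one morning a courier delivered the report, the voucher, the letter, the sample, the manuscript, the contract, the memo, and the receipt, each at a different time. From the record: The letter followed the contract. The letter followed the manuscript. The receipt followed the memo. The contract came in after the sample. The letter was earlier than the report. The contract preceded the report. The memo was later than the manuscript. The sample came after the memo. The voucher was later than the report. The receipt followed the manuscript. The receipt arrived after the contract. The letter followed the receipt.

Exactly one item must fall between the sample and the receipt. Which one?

Tracing the constraints gives the sample → the contract → the receipt, so the contract sits after the sample and before the receipt.
No other item is forced both after the sample and before the receipt.

the contract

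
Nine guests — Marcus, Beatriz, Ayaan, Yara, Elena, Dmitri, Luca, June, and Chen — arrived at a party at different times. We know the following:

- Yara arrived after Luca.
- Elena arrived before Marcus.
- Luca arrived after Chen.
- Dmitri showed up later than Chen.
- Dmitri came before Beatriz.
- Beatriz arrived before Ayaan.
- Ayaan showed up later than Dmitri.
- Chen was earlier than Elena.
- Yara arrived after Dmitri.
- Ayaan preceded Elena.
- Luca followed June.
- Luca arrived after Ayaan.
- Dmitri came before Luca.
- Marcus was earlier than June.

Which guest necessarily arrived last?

Yara

Every other guest has a chain of constraints placing them before Yara, so Yara is last.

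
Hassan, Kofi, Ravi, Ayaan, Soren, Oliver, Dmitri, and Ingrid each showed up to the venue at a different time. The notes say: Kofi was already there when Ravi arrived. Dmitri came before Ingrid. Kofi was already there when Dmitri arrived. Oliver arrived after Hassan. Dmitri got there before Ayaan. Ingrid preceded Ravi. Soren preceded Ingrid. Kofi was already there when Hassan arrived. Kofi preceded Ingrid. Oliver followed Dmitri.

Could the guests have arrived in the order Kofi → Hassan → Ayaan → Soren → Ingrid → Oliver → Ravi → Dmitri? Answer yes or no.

no

The constraints require Dmitri before Ingrid, but in the proposed sequence Ingrid appears ahead of Dmitri. That one violation is enough.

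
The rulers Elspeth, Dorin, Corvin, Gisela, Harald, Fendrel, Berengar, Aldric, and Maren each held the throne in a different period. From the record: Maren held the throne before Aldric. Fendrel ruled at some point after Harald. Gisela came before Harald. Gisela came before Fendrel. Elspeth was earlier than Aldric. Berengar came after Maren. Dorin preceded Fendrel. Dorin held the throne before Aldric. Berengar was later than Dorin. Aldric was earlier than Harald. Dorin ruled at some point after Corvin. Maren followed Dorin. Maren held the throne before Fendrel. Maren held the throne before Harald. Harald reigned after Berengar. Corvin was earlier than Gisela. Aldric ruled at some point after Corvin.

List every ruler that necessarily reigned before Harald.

Aldric, Berengar, Corvin, Dorin, Elspeth, Gisela, Maren

Directly stated before Harald: Aldric, Berengar, Gisela, and Maren.
Corvin reaches Harald via Corvin → Gisela → Harald.
Dorin reaches Harald via Dorin → Maren → Harald.
Elspeth reaches Harald via Elspeth → Aldric → Harald.
No chain forces Fendrel ahead of Harald.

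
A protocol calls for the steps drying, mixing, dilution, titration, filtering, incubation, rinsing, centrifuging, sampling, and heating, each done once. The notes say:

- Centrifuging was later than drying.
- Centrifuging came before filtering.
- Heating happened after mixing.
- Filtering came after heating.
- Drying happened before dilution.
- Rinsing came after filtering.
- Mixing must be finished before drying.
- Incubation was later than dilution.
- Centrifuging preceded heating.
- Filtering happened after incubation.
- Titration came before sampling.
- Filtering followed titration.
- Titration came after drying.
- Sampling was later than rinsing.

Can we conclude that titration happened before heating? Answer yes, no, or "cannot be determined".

cannot be determined

No chain of stated constraints runs from titration to heating, and none runs from heating to titration either.
So the relative order of titration and heating is not fixed by the given facts.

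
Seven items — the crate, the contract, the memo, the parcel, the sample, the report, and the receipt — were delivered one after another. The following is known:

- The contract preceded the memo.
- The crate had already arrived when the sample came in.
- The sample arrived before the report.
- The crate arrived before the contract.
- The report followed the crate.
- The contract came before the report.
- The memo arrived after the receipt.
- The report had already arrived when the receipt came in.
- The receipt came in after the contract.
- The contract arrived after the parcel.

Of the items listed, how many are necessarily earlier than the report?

Directly stated before the report: the contract, the crate, and the sample.
The parcel reaches the report via the parcel → the contract → the report.
No chain forces the receipt (or any of the others) ahead of the report.
That's the contract, the crate, the parcel, and the sample — 4 in all.

4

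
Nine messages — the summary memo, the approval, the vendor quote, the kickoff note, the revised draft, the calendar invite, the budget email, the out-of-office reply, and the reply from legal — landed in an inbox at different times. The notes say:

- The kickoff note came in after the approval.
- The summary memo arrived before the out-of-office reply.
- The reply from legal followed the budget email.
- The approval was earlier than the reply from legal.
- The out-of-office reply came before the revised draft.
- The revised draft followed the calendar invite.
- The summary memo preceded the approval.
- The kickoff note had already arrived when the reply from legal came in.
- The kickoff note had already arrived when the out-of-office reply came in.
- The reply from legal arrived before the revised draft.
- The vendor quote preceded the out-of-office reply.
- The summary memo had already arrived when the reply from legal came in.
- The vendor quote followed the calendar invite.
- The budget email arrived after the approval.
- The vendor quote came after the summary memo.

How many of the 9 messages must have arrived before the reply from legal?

4

Directly stated before the reply from legal: the approval, the budget email, the kickoff note, and the summary memo.
No chain forces the vendor quote (or any of the others) ahead of the reply from legal.
That's the approval, the budget email, the kickoff note, and the summary memo — 4 in all.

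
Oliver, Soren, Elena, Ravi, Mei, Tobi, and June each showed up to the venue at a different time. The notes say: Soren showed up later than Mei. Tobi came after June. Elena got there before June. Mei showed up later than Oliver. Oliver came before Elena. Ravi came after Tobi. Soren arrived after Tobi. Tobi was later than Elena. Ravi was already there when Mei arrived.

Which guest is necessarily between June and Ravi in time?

Tracing the constraints gives June → Tobi → Ravi, so Tobi sits after June and before Ravi.
No other guest is forced both after June and before Ravi.

Tobi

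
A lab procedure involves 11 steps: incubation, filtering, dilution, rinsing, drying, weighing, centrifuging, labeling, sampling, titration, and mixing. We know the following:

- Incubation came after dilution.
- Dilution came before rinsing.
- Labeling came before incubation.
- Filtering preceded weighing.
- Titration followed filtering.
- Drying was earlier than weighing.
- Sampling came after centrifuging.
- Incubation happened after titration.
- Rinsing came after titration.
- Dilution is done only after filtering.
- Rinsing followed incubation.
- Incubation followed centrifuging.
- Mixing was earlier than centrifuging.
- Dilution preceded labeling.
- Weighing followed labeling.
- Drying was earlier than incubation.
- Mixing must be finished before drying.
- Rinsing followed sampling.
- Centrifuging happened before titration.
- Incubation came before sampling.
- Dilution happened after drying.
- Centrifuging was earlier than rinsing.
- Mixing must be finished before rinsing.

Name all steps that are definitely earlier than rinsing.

centrifuging, dilution, drying, filtering, incubation, labeling, mixing, sampling, titration

Directly stated before rinsing: centrifuging, dilution, incubation, mixing, sampling, and titration.
Drying reaches rinsing via drying → incubation → rinsing.
Filtering reaches rinsing via filtering → dilution → rinsing.
Labeling reaches rinsing via labeling → incubation → rinsing.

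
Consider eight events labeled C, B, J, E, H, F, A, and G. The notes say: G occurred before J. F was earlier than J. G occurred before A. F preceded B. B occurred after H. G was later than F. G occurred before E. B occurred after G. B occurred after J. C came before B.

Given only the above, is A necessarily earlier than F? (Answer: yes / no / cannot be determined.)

no

Tracing the constraints gives F → G → A, so F must come before A.
That means A cannot be before F.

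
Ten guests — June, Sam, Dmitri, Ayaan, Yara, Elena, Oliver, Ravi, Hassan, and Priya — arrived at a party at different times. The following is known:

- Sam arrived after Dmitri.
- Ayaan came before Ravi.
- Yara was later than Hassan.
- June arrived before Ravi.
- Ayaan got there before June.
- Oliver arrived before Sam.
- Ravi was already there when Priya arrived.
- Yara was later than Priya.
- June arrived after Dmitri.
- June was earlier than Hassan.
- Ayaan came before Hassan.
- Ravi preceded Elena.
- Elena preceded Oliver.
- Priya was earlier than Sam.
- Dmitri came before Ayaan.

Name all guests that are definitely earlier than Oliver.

Directly stated before Oliver: Elena.
Ayaan reaches Oliver via Ayaan → Ravi → Elena → Oliver.
Dmitri reaches Oliver via Dmitri → June → Ravi → Elena → Oliver.
June reaches Oliver via June → Ravi → Elena → Oliver.
Likewise Ravi reaches Oliver by chaining the stated constraints.
No chain forces Sam (or any of the others) ahead of Oliver.

Ayaan, Dmitri, Elena, June, Ravi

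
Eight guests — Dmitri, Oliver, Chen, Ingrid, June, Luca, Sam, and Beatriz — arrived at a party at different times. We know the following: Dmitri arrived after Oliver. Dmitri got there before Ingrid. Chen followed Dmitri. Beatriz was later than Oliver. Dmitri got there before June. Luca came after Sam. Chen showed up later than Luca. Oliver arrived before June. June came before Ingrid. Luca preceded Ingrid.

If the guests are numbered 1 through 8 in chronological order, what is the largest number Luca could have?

6

Luca must come before Chen and Ingrid — 2 guests forced after them.
Everything else can be placed before Luca in some valid order, so Luca can sit as late as position 8 − 2 = 6.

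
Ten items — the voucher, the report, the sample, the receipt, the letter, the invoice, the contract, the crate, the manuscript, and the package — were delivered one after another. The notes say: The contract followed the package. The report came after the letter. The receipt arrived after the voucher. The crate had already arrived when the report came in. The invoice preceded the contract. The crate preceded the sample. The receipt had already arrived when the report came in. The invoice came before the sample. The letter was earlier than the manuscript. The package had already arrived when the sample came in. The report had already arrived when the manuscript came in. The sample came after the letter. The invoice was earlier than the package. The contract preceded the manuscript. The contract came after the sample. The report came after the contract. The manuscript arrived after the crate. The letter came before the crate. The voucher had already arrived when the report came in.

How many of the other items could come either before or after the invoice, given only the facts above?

4

Forced after the invoice: the contract, the manuscript, the package, the report, and the sample.
That leaves the crate, the letter, the receipt, and the voucher with no forced order relative to the invoice — 4.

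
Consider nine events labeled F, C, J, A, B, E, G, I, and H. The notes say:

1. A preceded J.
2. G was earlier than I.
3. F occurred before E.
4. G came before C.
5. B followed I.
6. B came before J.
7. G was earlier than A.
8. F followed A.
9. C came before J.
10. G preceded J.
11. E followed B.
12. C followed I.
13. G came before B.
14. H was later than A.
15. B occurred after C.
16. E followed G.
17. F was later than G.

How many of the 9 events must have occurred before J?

Directly stated before J: A, B, C, and G.
I reaches J via I → C → J.
No chain forces H (or any of the others) ahead of J.
That's A, B, C, G, and I — 5 in all.

5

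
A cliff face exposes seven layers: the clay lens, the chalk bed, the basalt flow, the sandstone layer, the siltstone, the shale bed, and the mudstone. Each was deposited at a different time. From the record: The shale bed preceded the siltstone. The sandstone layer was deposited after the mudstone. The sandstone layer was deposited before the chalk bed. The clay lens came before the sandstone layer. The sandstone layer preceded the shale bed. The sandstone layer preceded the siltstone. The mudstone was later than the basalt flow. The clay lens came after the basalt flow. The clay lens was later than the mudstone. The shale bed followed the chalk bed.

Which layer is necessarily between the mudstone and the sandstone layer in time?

Tracing the constraints gives the mudstone → the clay lens → the sandstone layer, so the clay lens sits after the mudstone and before the sandstone layer.
No other layer is forced both after the mudstone and before the sandstone layer.

the clay lens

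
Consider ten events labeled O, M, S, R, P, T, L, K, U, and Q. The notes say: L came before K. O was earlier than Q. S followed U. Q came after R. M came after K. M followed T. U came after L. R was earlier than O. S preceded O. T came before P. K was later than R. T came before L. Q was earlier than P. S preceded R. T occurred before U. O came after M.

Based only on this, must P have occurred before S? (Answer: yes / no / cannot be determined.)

Tracing the constraints gives S → R → Q → P, so S must come before P.
That means P cannot be before S.

no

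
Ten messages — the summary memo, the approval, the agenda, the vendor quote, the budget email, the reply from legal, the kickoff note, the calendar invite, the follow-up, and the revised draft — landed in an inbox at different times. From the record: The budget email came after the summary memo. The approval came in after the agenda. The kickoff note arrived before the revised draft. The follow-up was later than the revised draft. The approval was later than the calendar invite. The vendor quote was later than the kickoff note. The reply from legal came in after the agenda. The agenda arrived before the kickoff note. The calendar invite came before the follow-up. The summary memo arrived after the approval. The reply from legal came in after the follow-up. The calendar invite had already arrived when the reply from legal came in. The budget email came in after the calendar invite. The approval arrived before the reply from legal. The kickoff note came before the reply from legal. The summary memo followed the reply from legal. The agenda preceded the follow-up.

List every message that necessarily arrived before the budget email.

the agenda, the approval, the calendar invite, the follow-up, the kickoff note, the reply from legal, the revised draft, the summary memo

Directly stated before the budget email: the calendar invite and the summary memo.
The agenda reaches the budget email via the agenda → the approval → the summary memo → the budget email.
The approval reaches the budget email via the approval → the summary memo → the budget email.
The follow-up reaches the budget email via the follow-up → the reply from legal → the summary memo → the budget email.
Likewise the kickoff note, the reply from legal, and the revised draft each reach the budget email by chaining the stated constraints.
No chain forces the vendor quote ahead of the budget email.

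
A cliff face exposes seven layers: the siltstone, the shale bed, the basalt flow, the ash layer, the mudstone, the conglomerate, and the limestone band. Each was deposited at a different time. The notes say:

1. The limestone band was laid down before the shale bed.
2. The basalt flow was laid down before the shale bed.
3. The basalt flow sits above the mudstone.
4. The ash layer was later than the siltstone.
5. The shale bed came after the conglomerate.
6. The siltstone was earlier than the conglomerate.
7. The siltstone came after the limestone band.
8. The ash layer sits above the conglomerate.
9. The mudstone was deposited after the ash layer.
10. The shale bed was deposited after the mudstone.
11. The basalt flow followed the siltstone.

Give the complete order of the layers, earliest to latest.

the limestone band, the siltstone, the conglomerate, the ash layer, the mudstone, the basalt flow, the shale bed

The constraints fix every adjacent pair, so only one ordering works:
the limestone band → the siltstone → the conglomerate → the ash layer → the mudstone → the basalt flow → the shale bed.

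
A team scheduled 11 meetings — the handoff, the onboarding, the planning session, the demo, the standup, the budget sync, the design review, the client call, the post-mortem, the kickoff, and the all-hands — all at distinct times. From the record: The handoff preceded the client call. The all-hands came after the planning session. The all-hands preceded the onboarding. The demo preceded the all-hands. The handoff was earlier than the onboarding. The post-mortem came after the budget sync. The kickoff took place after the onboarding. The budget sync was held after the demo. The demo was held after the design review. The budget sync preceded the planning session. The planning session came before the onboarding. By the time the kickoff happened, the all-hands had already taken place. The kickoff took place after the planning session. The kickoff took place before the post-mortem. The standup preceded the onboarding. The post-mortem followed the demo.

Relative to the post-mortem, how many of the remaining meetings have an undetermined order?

1

Forced before the post-mortem: the all-hands, the budget sync, the demo, the design review, the handoff, the kickoff, the onboarding, the planning session, and the standup.
That leaves the client call with no forced order relative to the post-mortem — 1.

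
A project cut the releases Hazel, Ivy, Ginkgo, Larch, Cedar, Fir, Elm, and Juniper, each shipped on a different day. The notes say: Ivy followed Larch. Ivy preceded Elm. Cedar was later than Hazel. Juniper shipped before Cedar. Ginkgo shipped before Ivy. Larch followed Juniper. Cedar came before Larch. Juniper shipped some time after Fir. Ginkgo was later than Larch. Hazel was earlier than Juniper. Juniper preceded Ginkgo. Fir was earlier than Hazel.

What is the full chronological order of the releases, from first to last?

The constraints fix every adjacent pair, so only one ordering works:
Fir → Hazel → Juniper → Cedar → Larch → Ginkgo → Ivy → Elm.

Fir, Hazel, Juniper, Cedar, Larch, Ginkgo, Ivy, Elm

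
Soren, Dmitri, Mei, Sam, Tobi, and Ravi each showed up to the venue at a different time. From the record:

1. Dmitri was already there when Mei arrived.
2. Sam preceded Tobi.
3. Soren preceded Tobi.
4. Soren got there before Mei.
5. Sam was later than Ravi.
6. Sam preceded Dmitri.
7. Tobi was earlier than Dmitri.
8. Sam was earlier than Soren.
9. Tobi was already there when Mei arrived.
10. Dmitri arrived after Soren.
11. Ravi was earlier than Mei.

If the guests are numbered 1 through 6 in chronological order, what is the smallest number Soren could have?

3

Ravi and Sam must both come before Soren — 2 forced predecessors.
Nothing else is forced ahead of Soren, so their earliest slot is position 2 + 1 = 3.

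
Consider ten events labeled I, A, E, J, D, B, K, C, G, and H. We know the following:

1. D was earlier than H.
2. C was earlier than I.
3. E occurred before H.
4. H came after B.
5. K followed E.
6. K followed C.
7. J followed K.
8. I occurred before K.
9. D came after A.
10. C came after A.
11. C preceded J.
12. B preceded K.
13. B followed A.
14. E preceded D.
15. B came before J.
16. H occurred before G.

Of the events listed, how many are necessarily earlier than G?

Directly stated before G: H.
A reaches G via A → B → H → G.
B reaches G via B → H → G.
D reaches G via D → H → G.
Likewise E reaches G by chaining the stated constraints.
That's A, B, D, E, and H — 5 in all.

5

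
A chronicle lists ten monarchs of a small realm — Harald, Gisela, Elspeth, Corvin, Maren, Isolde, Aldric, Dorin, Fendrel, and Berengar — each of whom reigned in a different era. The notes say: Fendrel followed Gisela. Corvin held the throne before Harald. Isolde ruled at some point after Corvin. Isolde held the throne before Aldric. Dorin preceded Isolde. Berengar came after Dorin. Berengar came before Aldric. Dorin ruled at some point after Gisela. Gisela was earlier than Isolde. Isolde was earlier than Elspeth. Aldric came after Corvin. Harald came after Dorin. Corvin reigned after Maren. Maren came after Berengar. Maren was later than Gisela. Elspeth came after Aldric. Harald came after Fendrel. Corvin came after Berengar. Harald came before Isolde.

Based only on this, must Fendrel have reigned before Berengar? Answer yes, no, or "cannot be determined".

cannot be determined

No chain of stated constraints runs from Fendrel to Berengar, and none runs from Berengar to Fendrel either.
So the relative order of Fendrel and Berengar is not fixed by the given facts.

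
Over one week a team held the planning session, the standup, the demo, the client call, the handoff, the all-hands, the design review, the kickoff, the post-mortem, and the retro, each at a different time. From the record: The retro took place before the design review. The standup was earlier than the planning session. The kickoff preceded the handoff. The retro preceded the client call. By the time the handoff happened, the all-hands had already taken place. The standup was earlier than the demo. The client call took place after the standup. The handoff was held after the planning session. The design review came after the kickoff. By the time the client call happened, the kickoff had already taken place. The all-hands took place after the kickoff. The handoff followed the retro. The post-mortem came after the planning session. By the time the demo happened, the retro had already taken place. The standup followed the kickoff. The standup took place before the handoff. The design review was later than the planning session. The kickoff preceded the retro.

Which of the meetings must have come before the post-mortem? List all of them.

Directly stated before the post-mortem: the planning session.
The kickoff reaches the post-mortem via the kickoff → the standup → the planning session → the post-mortem.
The standup reaches the post-mortem via the standup → the planning session → the post-mortem.

the kickoff, the planning session, the standup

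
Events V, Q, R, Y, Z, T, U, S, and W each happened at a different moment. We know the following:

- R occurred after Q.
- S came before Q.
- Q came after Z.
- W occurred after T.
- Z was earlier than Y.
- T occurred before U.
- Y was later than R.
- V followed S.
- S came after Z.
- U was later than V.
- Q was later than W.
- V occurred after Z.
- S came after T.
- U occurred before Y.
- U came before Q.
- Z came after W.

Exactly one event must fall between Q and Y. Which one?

R

Tracing the constraints gives Q → R → Y, so R sits after Q and before Y.
No other event is forced both after Q and before Y.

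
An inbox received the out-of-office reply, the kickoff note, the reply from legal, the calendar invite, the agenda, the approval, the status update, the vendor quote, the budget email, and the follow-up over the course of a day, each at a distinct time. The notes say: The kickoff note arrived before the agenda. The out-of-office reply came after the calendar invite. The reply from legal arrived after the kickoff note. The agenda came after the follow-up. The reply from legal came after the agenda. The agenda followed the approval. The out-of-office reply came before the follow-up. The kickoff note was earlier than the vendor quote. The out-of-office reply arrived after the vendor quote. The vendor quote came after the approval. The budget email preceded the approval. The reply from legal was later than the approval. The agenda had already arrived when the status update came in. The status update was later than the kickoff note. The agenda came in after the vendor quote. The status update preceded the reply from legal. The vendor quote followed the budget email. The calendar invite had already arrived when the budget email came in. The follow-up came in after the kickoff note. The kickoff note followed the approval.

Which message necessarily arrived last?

the reply from legal

Every other message has a chain of constraints placing it before the reply from legal, so the reply from legal is last.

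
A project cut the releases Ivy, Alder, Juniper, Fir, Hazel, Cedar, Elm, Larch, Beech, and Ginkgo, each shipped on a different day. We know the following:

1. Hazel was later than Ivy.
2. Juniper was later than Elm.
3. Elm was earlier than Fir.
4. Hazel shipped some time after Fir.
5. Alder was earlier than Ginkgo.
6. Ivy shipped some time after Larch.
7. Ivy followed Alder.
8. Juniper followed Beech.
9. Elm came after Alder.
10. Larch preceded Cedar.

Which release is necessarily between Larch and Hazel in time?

Ivy

Tracing the constraints gives Larch → Ivy → Hazel, so Ivy sits after Larch and before Hazel.
No other release is forced both after Larch and before Hazel.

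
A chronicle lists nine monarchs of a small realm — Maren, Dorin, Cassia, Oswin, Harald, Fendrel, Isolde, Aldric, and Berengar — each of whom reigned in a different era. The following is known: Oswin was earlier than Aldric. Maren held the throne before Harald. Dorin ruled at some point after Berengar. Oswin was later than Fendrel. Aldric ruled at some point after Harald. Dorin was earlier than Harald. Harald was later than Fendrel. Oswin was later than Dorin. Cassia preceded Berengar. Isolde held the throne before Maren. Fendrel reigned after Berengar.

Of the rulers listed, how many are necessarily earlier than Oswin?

Directly stated before Oswin: Dorin and Fendrel.
Berengar reaches Oswin via Berengar → Fendrel → Oswin.
Cassia reaches Oswin via Cassia → Berengar → Fendrel → Oswin.
That's Berengar, Cassia, Dorin, and Fendrel — 4 in all.

4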